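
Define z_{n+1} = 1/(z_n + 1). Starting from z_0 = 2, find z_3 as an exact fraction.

4/7

z_1 = 1/(2 + 1) = 1/3.
z_2 = 1/(1/3 + 1) = 3/4.
z_3 = 1/(3/4 + 1) = 4/7.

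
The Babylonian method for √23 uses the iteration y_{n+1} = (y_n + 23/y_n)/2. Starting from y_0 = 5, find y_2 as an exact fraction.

1151/240

y_1 = (5 + 23/5)/2 = 24/5.
y_2 = (24/5 + 23/(24/5))/2 = 1151/240.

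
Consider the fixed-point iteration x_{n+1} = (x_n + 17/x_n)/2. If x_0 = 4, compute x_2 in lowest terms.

2177/528

x_1 = (4 + 17/4)/2 = 33/8.
x_2 = (33/8 + 17/(33/8))/2 = 2177/528.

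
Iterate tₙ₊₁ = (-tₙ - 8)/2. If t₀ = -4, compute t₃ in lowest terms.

-5/2

t₁ = (-(-4) - 8)/2 = -2.
t₂ = (-(-2) - 8)/2 = -3.
t₃ = (-(-3) - 8)/2 = -5/2.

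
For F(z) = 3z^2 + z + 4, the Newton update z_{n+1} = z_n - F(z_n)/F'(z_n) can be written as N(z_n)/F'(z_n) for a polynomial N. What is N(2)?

8

F'(z) = 6z + 1.
N(z) = z·F'(z) - F(z) = z·(6z + 1) - (3z^2 + z + 4) = 3z^2 - 4.
N(2) = 8.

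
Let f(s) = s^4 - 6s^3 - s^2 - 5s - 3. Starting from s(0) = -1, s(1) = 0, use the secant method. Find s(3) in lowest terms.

-3993/6913

f(-1) = 8, f(0) = -3. s(2) = 0 - (-3)·(0 - (-1))/((-3) - 8) = -3/11.
f(0) = -3, f(-3/11) = -23184/14641. s(3) = (-3/11) - (-23184/14641)·((-3/11) - 0)/((-23184/14641) - (-3)) = -3993/6913.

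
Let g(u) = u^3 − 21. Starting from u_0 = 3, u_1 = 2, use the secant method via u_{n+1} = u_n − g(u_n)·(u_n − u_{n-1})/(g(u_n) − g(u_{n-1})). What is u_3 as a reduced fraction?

16659/5983

g(3) = 6, g(2) = −13. u_2 = 2 − (−13)·(2 − 3)/((−13) − 6) = 51/19.
g(2) = −13, g(51/19) = −11388/6859. u_3 = (51/19) − (−11388/6859)·((51/19) − 2)/((−11388/6859) − (−13)) = 16659/5983.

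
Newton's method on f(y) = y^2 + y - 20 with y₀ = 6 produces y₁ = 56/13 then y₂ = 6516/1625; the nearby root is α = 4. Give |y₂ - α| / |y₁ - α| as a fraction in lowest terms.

y₁ - α = 56/13 - 4 = 4/13, so |y₁ - α| = 4/13.
y₂ - α = 6516/1625 - 4 = 16/1625, so |y₂ - α| = 16/1625.
Ratio = (16/1625) / (4/13) = 4/125.

4/125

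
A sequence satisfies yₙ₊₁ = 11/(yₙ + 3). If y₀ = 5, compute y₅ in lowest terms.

y₁ = 11/(5 + 3) = 11/8.
y₂ = 11/(11/8 + 3) = 88/35.
y₃ = 11/(88/35 + 3) = 385/193.
y₄ = 11/(385/193 + 3) = 2123/964.
y₅ = 11/(2123/964 + 3) = 10604/5015.

10604/5015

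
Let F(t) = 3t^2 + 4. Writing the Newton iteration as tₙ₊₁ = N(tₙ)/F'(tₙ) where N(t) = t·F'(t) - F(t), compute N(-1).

-1

F'(t) = 6t.
N(t) = t·F'(t) - F(t) = t·(6t) - (3t^2 + 4) = 3t^2 - 4.
N(-1) = -1.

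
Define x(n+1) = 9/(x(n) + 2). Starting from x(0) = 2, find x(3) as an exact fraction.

x(1) = 9/(2 + 2) = 9/4.
x(2) = 9/(9/4 + 2) = 36/17.
x(3) = 9/(36/17 + 2) = 153/70.

153/70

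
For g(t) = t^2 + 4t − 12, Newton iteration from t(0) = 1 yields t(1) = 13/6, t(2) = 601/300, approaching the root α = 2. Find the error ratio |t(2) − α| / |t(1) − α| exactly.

t(1) − α = 13/6 − 2 = 1/6, so |t(1) − α| = 1/6.
t(2) − α = 601/300 − 2 = 1/300, so |t(2) − α| = 1/300.
Ratio = (1/300) / (1/6) = 1/50.

1/50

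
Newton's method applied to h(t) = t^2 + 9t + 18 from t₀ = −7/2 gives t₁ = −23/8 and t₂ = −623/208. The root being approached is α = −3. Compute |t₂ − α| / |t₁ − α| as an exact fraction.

1/26

t₁ − α = −23/8 − (−3) = −23/8 + 3 = 1/8, so |t₁ − α| = 1/8.
t₂ − α = −623/208 − (−3) = −623/208 + 3 = 1/208, so |t₂ − α| = 1/208.
Ratio = (1/208) / (1/8) = 1/26.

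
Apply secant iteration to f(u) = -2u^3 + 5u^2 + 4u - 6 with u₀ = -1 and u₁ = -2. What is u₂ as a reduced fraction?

f(-1) = -3, f(-2) = 22. u₂ = (-2) - 22·((-2) - (-1))/(22 - (-3)) = -28/25.

-28/25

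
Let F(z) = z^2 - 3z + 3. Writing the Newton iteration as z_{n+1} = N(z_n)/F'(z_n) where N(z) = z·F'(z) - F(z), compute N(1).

-2

F'(z) = 2z - 3.
N(z) = z·F'(z) - F(z) = z·(2z - 3) - (z^2 - 3z + 3) = z^2 - 3.
N(1) = -2.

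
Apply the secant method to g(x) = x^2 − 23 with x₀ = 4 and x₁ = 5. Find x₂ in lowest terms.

43/9

g(4) = −7, g(5) = 2. x₂ = 5 − 2·(5 − 4)/(2 − (−7)) = 43/9.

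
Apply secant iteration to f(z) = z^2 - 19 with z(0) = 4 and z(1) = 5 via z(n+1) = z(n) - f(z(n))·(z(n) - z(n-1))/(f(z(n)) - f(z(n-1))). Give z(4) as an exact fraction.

f(4) = -3, f(5) = 6. z(2) = 5 - 6·(5 - 4)/(6 - (-3)) = 13/3.
f(5) = 6, f(13/3) = -2/9. z(3) = (13/3) - (-2/9)·((13/3) - 5)/((-2/9) - 6) = 61/14.
f(13/3) = -2/9, f(61/14) = -3/196. z(4) = (61/14) - (-3/196)·((61/14) - (13/3))/((-3/196) - (-2/9)) = 1591/365.

1591/365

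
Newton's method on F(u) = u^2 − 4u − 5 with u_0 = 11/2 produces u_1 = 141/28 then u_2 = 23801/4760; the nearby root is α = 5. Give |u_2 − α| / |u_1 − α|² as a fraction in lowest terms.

14/85

u_1 − α = 141/28 − 5 = 1/28, so |u_1 − α| = 1/28.
u_2 − α = 23801/4760 − 5 = 1/4760, so |u_2 − α| = 1/4760.
|u_1 − α|² = 1/784.
Ratio = (1/4760) / (1/784) = 14/85.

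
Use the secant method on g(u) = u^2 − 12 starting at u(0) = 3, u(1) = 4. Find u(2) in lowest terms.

24/7

g(3) = −3, g(4) = 4. u(2) = 4 − 4·(4 − 3)/(4 − (−3)) = 24/7.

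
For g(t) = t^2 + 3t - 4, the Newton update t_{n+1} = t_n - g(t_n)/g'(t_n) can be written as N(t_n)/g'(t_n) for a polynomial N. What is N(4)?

g'(t) = 2t + 3.
N(t) = t·g'(t) - g(t) = t·(2t + 3) - (t^2 + 3t - 4) = t^2 + 4.
N(4) = 20.

20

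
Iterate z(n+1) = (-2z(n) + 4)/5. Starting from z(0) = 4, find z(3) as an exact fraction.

z(1) = (-2·4 + 4)/5 = -4/5.
z(2) = (-2·(-4/5) + 4)/5 = 28/25.
z(3) = (-2·(28/25) + 4)/5 = 44/125.

44/125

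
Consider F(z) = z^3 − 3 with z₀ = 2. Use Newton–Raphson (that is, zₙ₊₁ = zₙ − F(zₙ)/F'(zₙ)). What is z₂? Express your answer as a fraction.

9451/6498

F'(z) = 3z^2.
F(2) = 5, F'(2) = 12, so z₁ = 2 − 5/12 = 19/12.
F(19/12) = 1675/1728, F'(19/12) = 361/48, so z₂ = (19/12) − (1675/1728)/(361/48) = 9451/6498.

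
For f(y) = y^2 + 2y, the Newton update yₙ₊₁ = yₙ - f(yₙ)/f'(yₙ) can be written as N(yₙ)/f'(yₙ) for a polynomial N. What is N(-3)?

f'(y) = 2y + 2.
N(y) = y·f'(y) - f(y) = y·(2y + 2) - (y^2 + 2y) = y^2.
N(-3) = 9.

9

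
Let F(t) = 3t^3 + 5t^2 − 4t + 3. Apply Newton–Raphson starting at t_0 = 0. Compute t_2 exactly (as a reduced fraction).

F'(t) = 9t^2 + 10t − 4.
F(0) = 3, F'(0) = −4, so t_1 = 0 − 3/(−4) = 3/4.
F(3/4) = 261/64, F'(3/4) = 137/16, so t_2 = (3/4) − (261/64)/(137/16) = 75/274.

75/274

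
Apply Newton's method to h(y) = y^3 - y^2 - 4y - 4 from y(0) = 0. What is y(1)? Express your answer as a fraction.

h'(y) = 3y^2 - 2y - 4.
h(0) = -4, h'(0) = -4, so y(1) = 0 - (-4)/(-4) = -1.

-1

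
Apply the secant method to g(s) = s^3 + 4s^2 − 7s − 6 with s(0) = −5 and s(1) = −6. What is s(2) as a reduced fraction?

−51/10

g(−5) = 4, g(−6) = −36. s(2) = (−6) − (−36)·((−6) − (−5))/((−36) − 4) = −51/10.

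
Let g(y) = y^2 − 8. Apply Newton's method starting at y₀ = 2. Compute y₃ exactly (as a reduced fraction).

g'(y) = 2y.
g(2) = −4, g'(2) = 4, so y₁ = 2 − (−4)/4 = 3.
g(3) = 1, g'(3) = 6, so y₂ = 3 − 1/6 = 17/6.
g(17/6) = 1/36, g'(17/6) = 17/3, so y₃ = (17/6) − (1/36)/(17/3) = 577/204.

577/204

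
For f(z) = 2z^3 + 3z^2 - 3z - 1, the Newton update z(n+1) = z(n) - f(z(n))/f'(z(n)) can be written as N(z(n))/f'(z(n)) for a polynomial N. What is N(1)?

8

f'(z) = 6z^2 + 6z - 3.
N(z) = z·f'(z) - f(z) = z·(6z^2 + 6z - 3) - (2z^3 + 3z^2 - 3z - 1) = 4z^3 + 3z^2 + 1.
N(1) = 8.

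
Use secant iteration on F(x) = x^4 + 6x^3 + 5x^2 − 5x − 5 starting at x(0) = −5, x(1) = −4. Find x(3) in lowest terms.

F(−5) = 20, F(−4) = −33. x(2) = (−4) − (−33)·((−4) − (−5))/((−33) − 20) = −245/53.
F(−4) = −33, F(−245/53) = −87574080/7890481. x(3) = (−245/53) − (−87574080/7890481)·((−245/53) − (−4))/((−87574080/7890481) − (−33)) = −25859825/5236721.

−25859825/5236721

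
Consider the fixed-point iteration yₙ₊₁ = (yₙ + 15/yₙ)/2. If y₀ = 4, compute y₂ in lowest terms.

y₁ = (4 + 15/4)/2 = 31/8.
y₂ = (31/8 + 15/(31/8))/2 = 1921/496.

1921/496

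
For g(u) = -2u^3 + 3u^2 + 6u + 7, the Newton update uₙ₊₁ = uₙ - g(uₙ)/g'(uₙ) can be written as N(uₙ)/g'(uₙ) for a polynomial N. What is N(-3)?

g'(u) = -6u^2 + 6u + 6.
N(u) = u·g'(u) - g(u) = u·(-6u^2 + 6u + 6) - (-2u^3 + 3u^2 + 6u + 7) = -4u^3 + 3u^2 - 7.
N(-3) = 128.

128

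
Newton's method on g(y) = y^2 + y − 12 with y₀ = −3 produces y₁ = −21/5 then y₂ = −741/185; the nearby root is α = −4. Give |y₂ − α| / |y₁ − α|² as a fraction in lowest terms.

y₁ − α = −21/5 − (−4) = −21/5 + 4 = −1/5, so |y₁ − α| = 1/5.
y₂ − α = −741/185 − (−4) = −741/185 + 4 = −1/185, so |y₂ − α| = 1/185.
|y₁ − α|² = 1/25.
Ratio = (1/185) / (1/25) = 5/37.

5/37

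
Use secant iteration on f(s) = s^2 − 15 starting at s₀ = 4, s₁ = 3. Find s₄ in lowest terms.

f(4) = 1, f(3) = −6. s₂ = 3 − (−6)·(3 − 4)/((−6) − 1) = 27/7.
f(3) = −6, f(27/7) = −6/49. s₃ = (27/7) − (−6/49)·((27/7) − 3)/((−6/49) − (−6)) = 31/8.
f(27/7) = −6/49, f(31/8) = 1/64. s₄ = (31/8) − (1/64)·((31/8) − (27/7))/((1/64) − (−6/49)) = 1677/433.

1677/433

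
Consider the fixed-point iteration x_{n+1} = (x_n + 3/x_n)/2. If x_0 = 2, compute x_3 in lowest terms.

18817/10864

x_1 = (2 + 3/2)/2 = 7/4.
x_2 = (7/4 + 3/(7/4))/2 = 97/56.
x_3 = (97/56 + 3/(97/56))/2 = 18817/10864.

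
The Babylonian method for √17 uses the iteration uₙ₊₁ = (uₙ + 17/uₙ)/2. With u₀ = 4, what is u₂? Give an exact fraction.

u₁ = (4 + 17/4)/2 = 33/8.
u₂ = (33/8 + 17/(33/8))/2 = 2177/528.

2177/528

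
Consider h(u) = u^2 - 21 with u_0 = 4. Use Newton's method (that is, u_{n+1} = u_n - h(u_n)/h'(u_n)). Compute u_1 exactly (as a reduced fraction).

h'(u) = 2u.
h(4) = -5, h'(4) = 8, so u_1 = 4 - (-5)/8 = 37/8.

37/8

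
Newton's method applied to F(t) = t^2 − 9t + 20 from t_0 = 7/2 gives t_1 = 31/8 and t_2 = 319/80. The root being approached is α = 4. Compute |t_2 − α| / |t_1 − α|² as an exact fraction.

4/5

t_1 − α = 31/8 − 4 = −1/8, so |t_1 − α| = 1/8.
t_2 − α = 319/80 − 4 = −1/80, so |t_2 − α| = 1/80.
|t_1 − α|² = 1/64.
Ratio = (1/80) / (1/64) = 4/5.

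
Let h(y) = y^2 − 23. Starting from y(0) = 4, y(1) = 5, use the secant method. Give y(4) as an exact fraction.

h(4) = −7, h(5) = 2. y(2) = 5 − 2·(5 − 4)/(2 − (−7)) = 43/9.
h(5) = 2, h(43/9) = −14/81. y(3) = (43/9) − (−14/81)·((43/9) − 5)/((−14/81) − 2) = 211/44.
h(43/9) = −14/81, h(211/44) = −7/1936. y(4) = (211/44) − (−7/1936)·((211/44) − (43/9))/((−7/1936) − (−14/81)) = 18181/3791.

18181/3791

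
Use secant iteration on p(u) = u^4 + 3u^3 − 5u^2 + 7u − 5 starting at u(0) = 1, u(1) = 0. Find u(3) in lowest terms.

1080/1187

p(1) = 1, p(0) = −5. u(2) = 0 − (−5)·(0 − 1)/((−5) − 1) = 5/6.
p(0) = −5, p(5/6) = −545/1296. u(3) = (5/6) − (−545/1296)·((5/6) − 0)/((−545/1296) − (−5)) = 1080/1187.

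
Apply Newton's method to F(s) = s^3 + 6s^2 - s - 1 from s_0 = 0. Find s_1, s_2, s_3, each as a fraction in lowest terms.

F'(s) = 3s^2 + 12s - 1.
F(0) = -1, F'(0) = -1, so s_1 = 0 - (-1)/(-1) = -1.
F(-1) = 5, F'(-1) = -10, so s_2 = (-1) - 5/(-10) = -1/2.
F(-1/2) = 7/8, F'(-1/2) = -25/4, so s_3 = (-1/2) - (7/8)/(-25/4) = -9/25.

s_1 = -1, s_2 = -1/2, s_3 = -9/25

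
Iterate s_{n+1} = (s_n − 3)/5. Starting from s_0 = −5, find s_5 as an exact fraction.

s_1 = ((−5) − 3)/5 = −8/5.
s_2 = ((−8/5) − 3)/5 = −23/25.
s_3 = ((−23/25) − 3)/5 = −98/125.
s_4 = ((−98/125) − 3)/5 = −473/625.
s_5 = ((−473/625) − 3)/5 = −2348/3125.

−2348/3125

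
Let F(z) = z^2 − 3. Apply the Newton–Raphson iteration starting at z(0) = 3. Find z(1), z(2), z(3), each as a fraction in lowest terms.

z(1) = 2, z(2) = 7/4, z(3) = 97/56

F'(z) = 2z.
F(3) = 6, F'(3) = 6, so z(1) = 3 − 6/6 = 2.
F(2) = 1, F'(2) = 4, so z(2) = 2 − 1/4 = 7/4.
F(7/4) = 1/16, F'(7/4) = 7/2, so z(3) = (7/4) − (1/16)/(7/2) = 97/56.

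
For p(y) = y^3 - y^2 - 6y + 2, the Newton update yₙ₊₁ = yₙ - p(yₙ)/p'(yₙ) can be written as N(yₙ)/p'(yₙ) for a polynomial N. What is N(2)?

10

p'(y) = 3y^2 - 2y - 6.
N(y) = y·p'(y) - p(y) = y·(3y^2 - 2y - 6) - (y^3 - y^2 - 6y + 2) = 2y^3 - y^2 - 2.
N(2) = 10.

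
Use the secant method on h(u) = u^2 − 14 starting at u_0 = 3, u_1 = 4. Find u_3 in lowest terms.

101/27

h(3) = −5, h(4) = 2. u_2 = 4 − 2·(4 − 3)/(2 − (−5)) = 26/7.
h(4) = 2, h(26/7) = −10/49. u_3 = (26/7) − (−10/49)·((26/7) − 4)/((−10/49) − 2) = 101/27.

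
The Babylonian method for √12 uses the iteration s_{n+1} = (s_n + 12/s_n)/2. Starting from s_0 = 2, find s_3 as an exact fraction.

97/28

s_1 = (2 + 12/2)/2 = 4.
s_2 = (4 + 12/4)/2 = 7/2.
s_3 = (7/2 + 12/(7/2))/2 = 97/28.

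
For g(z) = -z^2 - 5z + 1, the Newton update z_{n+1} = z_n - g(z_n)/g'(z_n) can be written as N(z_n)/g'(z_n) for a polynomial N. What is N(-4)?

-17

g'(z) = -2z - 5.
N(z) = z·g'(z) - g(z) = z·(-2z - 5) - (-z^2 - 5z + 1) = -z^2 - 1.
N(-4) = -17.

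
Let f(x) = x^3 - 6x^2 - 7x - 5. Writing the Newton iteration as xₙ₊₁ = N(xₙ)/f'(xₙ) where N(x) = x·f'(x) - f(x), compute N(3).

5

f'(x) = 3x^2 - 12x - 7.
N(x) = x·f'(x) - f(x) = x·(3x^2 - 12x - 7) - (x^3 - 6x^2 - 7x - 5) = 2x^3 - 6x^2 + 5.
N(3) = 5.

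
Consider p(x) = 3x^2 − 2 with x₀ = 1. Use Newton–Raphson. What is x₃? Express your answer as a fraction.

4801/5880

p'(x) = 6x.
p(1) = 1, p'(1) = 6, so x₁ = 1 − 1/6 = 5/6.
p(5/6) = 1/12, p'(5/6) = 5, so x₂ = (5/6) − (1/12)/5 = 49/60.
p(49/60) = 1/1200, p'(49/60) = 49/10, so x₃ = (49/60) − (1/1200)/(49/10) = 4801/5880.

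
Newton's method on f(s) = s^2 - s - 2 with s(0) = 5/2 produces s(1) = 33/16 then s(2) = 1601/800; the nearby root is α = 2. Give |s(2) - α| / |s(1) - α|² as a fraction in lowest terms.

s(1) - α = 33/16 - 2 = 1/16, so |s(1) - α| = 1/16.
s(2) - α = 1601/800 - 2 = 1/800, so |s(2) - α| = 1/800.
|s(1) - α|² = 1/256.
Ratio = (1/800) / (1/256) = 8/25.

8/25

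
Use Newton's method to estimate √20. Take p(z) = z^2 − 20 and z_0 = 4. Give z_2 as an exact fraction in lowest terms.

161/36

p'(z) = 2z.
p(4) = −4, p'(4) = 8, so z_1 = 4 − (−4)/8 = 9/2.
p(9/2) = 1/4, p'(9/2) = 9, so z_2 = (9/2) − (1/4)/9 = 161/36.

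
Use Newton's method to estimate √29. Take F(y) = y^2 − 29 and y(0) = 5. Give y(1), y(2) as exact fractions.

F'(y) = 2y.
F(5) = −4, F'(5) = 10, so y(1) = 5 − (−4)/10 = 27/5.
F(27/5) = 4/25, F'(27/5) = 54/5, so y(2) = (27/5) − (4/25)/(54/5) = 727/135.

y(1) = 27/5, y(2) = 727/135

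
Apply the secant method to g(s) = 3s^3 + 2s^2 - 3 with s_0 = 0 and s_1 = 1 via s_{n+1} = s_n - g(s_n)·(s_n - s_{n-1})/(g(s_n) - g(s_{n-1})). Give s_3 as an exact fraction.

177/227

g(0) = -3, g(1) = 2. s_2 = 1 - 2·(1 - 0)/(2 - (-3)) = 3/5.
g(1) = 2, g(3/5) = -204/125. s_3 = (3/5) - (-204/125)·((3/5) - 1)/((-204/125) - 2) = 177/227.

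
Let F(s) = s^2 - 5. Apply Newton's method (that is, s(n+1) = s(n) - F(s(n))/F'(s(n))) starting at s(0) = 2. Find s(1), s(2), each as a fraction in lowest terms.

s(1) = 9/4, s(2) = 161/72

F'(s) = 2s.
F(2) = -1, F'(2) = 4, so s(1) = 2 - (-1)/4 = 9/4.
F(9/4) = 1/16, F'(9/4) = 9/2, so s(2) = (9/4) - (1/16)/(9/2) = 161/72.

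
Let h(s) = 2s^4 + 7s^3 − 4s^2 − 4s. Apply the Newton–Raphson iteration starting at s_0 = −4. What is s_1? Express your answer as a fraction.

−144/37

h'(s) = 8s^3 + 21s^2 − 8s − 4.
h(−4) = 16, h'(−4) = −148, so s_1 = (−4) − 16/(−148) = −144/37.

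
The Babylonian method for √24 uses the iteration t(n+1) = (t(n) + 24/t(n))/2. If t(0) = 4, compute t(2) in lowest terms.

49/10

t(1) = (4 + 24/4)/2 = 5.
t(2) = (5 + 24/5)/2 = 49/10.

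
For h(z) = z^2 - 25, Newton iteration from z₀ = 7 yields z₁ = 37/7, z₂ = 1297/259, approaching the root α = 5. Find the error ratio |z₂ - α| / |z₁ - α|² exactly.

7/74

z₁ - α = 37/7 - 5 = 2/7, so |z₁ - α| = 2/7.
z₂ - α = 1297/259 - 5 = 2/259, so |z₂ - α| = 2/259.
|z₁ - α|² = 4/49.
Ratio = (2/259) / (4/49) = 7/74.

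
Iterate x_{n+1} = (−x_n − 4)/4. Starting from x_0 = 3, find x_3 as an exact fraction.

x_1 = (−3 − 4)/4 = −7/4.
x_2 = (−(−7/4) − 4)/4 = −9/16.
x_3 = (−(−9/16) − 4)/4 = −55/64.

−55/64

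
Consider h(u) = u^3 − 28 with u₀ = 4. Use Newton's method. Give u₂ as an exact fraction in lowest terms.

h'(u) = 3u^2.
h(4) = 36, h'(4) = 48, so u₁ = 4 − 36/48 = 13/4.
h(13/4) = 405/64, h'(13/4) = 507/16, so u₂ = (13/4) − (405/64)/(507/16) = 1031/338.

1031/338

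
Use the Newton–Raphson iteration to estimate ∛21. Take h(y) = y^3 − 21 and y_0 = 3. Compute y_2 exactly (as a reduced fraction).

46559/16875

h'(y) = 3y^2.
h(3) = 6, h'(3) = 27, so y_1 = 3 − 6/27 = 25/9.
h(25/9) = 316/729, h'(25/9) = 625/27, so y_2 = (25/9) − (316/729)/(625/27) = 46559/16875.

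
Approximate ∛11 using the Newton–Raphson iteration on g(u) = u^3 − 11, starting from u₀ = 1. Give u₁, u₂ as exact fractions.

u₁ = 13/3, u₂ = 4691/1521

g'(u) = 3u^2.
g(1) = −10, g'(1) = 3, so u₁ = 1 − (−10)/3 = 13/3.
g(13/3) = 1900/27, g'(13/3) = 169/3, so u₂ = (13/3) − (1900/27)/(169/3) = 4691/1521.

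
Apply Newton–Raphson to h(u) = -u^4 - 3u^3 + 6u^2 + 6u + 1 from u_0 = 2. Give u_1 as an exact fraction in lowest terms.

73/38

h'(u) = -4u^3 - 9u^2 + 12u + 6.
h(2) = -3, h'(2) = -38, so u_1 = 2 - (-3)/(-38) = 73/38.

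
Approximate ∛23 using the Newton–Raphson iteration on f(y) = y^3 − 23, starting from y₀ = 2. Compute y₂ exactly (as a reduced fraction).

f'(y) = 3y^2.
f(2) = −15, f'(2) = 12, so y₁ = 2 − (−15)/12 = 13/4.
f(13/4) = 725/64, f'(13/4) = 507/16, so y₂ = (13/4) − (725/64)/(507/16) = 2933/1014.

2933/1014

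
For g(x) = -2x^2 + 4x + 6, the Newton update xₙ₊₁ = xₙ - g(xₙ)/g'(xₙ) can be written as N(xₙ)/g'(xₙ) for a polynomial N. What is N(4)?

-38

g'(x) = -4x + 4.
N(x) = x·g'(x) - g(x) = x·(-4x + 4) - (-2x^2 + 4x + 6) = -2x^2 - 6.
N(4) = -38.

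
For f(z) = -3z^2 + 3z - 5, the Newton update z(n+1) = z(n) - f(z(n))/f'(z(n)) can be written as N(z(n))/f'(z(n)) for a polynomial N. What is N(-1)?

2

f'(z) = -6z + 3.
N(z) = z·f'(z) - f(z) = z·(-6z + 3) - (-3z^2 + 3z - 5) = -3z^2 + 5.
N(-1) = 2.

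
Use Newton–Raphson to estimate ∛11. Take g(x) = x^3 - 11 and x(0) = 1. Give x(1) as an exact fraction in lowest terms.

13/3

g'(x) = 3x^2.
g(1) = -10, g'(1) = 3, so x(1) = 1 - (-10)/3 = 13/3.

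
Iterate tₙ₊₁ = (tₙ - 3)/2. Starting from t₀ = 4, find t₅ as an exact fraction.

t₁ = (4 - 3)/2 = 1/2.
t₂ = ((1/2) - 3)/2 = -5/4.
t₃ = ((-5/4) - 3)/2 = -17/8.
t₄ = ((-17/8) - 3)/2 = -41/16.
t₅ = ((-41/16) - 3)/2 = -89/32.

-89/32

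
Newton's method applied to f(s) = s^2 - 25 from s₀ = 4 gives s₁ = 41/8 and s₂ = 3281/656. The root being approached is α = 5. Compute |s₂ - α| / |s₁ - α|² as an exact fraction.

4/41

s₁ - α = 41/8 - 5 = 1/8, so |s₁ - α| = 1/8.
s₂ - α = 3281/656 - 5 = 1/656, so |s₂ - α| = 1/656.
|s₁ - α|² = 1/64.
Ratio = (1/656) / (1/64) = 4/41.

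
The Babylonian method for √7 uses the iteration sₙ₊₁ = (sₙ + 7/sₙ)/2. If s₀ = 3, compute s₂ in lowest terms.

s₁ = (3 + 7/3)/2 = 8/3.
s₂ = (8/3 + 7/(8/3))/2 = 127/48.

127/48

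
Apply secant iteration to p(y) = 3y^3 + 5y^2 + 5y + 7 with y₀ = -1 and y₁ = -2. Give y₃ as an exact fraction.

-361/241

p(-1) = 4, p(-2) = -7. y₂ = (-2) - (-7)·((-2) - (-1))/((-7) - 4) = -15/11.
p(-2) = -7, p(-15/11) = 2492/1331. y₃ = (-15/11) - (2492/1331)·((-15/11) - (-2))/((2492/1331) - (-7)) = -361/241.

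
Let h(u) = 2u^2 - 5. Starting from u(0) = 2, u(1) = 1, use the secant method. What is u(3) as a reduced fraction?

8/5

h(2) = 3, h(1) = -3. u(2) = 1 - (-3)·(1 - 2)/((-3) - 3) = 3/2.
h(1) = -3, h(3/2) = -1/2. u(3) = (3/2) - (-1/2)·((3/2) - 1)/((-1/2) - (-3)) = 8/5.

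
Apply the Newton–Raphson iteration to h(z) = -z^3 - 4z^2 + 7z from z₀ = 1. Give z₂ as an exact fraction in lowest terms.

63/47

h'(z) = -3z^2 - 8z + 7.
h(1) = 2, h'(1) = -4, so z₁ = 1 - 2/(-4) = 3/2.
h(3/2) = -15/8, h'(3/2) = -47/4, so z₂ = (3/2) - (-15/8)/(-47/4) = 63/47.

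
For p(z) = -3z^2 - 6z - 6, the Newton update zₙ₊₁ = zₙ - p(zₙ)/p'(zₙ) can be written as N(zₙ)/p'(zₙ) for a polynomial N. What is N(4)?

-42

p'(z) = -6z - 6.
N(z) = z·p'(z) - p(z) = z·(-6z - 6) - (-3z^2 - 6z - 6) = -3z^2 + 6.
N(4) = -42.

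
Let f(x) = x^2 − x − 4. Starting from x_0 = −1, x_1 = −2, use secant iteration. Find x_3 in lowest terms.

f(−1) = −2, f(−2) = 2. x_2 = (−2) − 2·((−2) − (−1))/(2 − (−2)) = −3/2.
f(−2) = 2, f(−3/2) = −1/4. x_3 = (−3/2) − (−1/4)·((−3/2) − (−2))/((−1/4) − 2) = −14/9.

−14/9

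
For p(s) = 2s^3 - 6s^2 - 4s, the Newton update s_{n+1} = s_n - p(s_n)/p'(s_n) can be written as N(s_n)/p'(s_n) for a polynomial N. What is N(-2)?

p'(s) = 6s^2 - 12s - 4.
N(s) = s·p'(s) - p(s) = s·(6s^2 - 12s - 4) - (2s^3 - 6s^2 - 4s) = 4s^3 - 6s^2.
N(-2) = -56.

-56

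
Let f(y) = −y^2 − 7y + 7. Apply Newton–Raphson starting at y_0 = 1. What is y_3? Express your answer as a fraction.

3936808/4435929

f'(y) = −2y − 7.
f(1) = −1, f'(1) = −9, so y_1 = 1 − (−1)/(−9) = 8/9.
f(8/9) = −1/81, f'(8/9) = −79/9, so y_2 = (8/9) − (−1/81)/(−79/9) = 631/711.
f(631/711) = −1/505521, f'(631/711) = −6239/711, so y_3 = (631/711) − (−1/505521)/(−6239/711) = 3936808/4435929.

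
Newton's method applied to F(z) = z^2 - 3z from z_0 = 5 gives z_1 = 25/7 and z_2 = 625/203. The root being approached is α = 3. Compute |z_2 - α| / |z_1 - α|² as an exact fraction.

7/29

z_1 - α = 25/7 - 3 = 4/7, so |z_1 - α| = 4/7.
z_2 - α = 625/203 - 3 = 16/203, so |z_2 - α| = 16/203.
|z_1 - α|² = 16/49.
Ratio = (16/203) / (16/49) = 7/29.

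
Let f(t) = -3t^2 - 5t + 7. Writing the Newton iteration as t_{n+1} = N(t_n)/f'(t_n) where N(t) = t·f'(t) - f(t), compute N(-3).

-34

f'(t) = -6t - 5.
N(t) = t·f'(t) - f(t) = t·(-6t - 5) - (-3t^2 - 5t + 7) = -3t^2 - 7.
N(-3) = -34.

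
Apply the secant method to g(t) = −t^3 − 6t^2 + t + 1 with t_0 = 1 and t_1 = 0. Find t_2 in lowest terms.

1/6

g(1) = −5, g(0) = 1. t_2 = 0 − 1·(0 − 1)/(1 − (−5)) = 1/6.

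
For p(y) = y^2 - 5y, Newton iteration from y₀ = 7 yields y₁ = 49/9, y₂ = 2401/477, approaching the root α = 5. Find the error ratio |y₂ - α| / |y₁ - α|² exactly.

y₁ - α = 49/9 - 5 = 4/9, so |y₁ - α| = 4/9.
y₂ - α = 2401/477 - 5 = 16/477, so |y₂ - α| = 16/477.
|y₁ - α|² = 16/81.
Ratio = (16/477) / (16/81) = 9/53.

9/53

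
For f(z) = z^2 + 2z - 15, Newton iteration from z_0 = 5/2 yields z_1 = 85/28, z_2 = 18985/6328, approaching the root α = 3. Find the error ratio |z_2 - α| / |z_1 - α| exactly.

z_1 - α = 85/28 - 3 = 1/28, so |z_1 - α| = 1/28.
z_2 - α = 18985/6328 - 3 = 1/6328, so |z_2 - α| = 1/6328.
Ratio = (1/6328) / (1/28) = 1/226.

1/226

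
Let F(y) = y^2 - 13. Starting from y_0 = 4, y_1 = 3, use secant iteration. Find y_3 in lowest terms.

83/23

F(4) = 3, F(3) = -4. y_2 = 3 - (-4)·(3 - 4)/((-4) - 3) = 25/7.
F(3) = -4, F(25/7) = -12/49. y_3 = (25/7) - (-12/49)·((25/7) - 3)/((-12/49) - (-4)) = 83/23.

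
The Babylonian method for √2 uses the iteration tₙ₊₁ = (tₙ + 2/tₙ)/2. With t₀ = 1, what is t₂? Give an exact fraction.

17/12

t₁ = (1 + 2/1)/2 = 3/2.
t₂ = (3/2 + 2/(3/2))/2 = 17/12.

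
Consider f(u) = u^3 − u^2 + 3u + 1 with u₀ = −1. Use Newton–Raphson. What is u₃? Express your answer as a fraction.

f'(u) = 3u^2 − 2u + 3.
f(−1) = −4, f'(−1) = 8, so u₁ = (−1) − (−4)/8 = −1/2.
f(−1/2) = −7/8, f'(−1/2) = 19/4, so u₂ = (−1/2) − (−7/8)/(19/4) = −6/19.
f(−6/19) = −539/6859, f'(−6/19) = 1419/361, so u₃ = (−6/19) − (−539/6859)/(1419/361) = −725/2451.

−725/2451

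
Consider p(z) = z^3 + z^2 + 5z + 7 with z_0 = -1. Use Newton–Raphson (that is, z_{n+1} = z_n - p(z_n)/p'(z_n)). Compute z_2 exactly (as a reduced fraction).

p'(z) = 3z^2 + 2z + 5.
p(-1) = 2, p'(-1) = 6, so z_1 = (-1) - 2/6 = -4/3.
p(-4/3) = -7/27, p'(-4/3) = 23/3, so z_2 = (-4/3) - (-7/27)/(23/3) = -269/207.

-269/207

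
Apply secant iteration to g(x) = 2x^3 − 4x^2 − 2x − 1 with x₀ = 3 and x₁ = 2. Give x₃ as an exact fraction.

2866/1113

g(3) = 11, g(2) = −5. x₂ = 2 − (−5)·(2 − 3)/((−5) − 11) = 37/16.
g(2) = −5, g(37/16) = −4675/2048. x₃ = (37/16) − (−4675/2048)·((37/16) − 2)/((−4675/2048) − (−5)) = 2866/1113.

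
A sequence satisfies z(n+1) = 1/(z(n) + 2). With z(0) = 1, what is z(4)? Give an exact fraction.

17/41

z(1) = 1/(1 + 2) = 1/3.
z(2) = 1/(1/3 + 2) = 3/7.
z(3) = 1/(3/7 + 2) = 7/17.
z(4) = 1/(7/17 + 2) = 17/41.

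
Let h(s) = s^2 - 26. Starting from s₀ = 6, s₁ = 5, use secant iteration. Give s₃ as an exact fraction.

566/111

h(6) = 10, h(5) = -1. s₂ = 5 - (-1)·(5 - 6)/((-1) - 10) = 56/11.
h(5) = -1, h(56/11) = -10/121. s₃ = (56/11) - (-10/121)·((56/11) - 5)/((-10/121) - (-1)) = 566/111.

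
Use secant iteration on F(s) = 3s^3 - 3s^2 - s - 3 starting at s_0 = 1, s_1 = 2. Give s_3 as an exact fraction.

2703/1775

F(1) = -4, F(2) = 7. s_2 = 2 - 7·(2 - 1)/(7 - (-4)) = 15/11.
F(2) = 7, F(15/11) = -3108/1331. s_3 = (15/11) - (-3108/1331)·((15/11) - 2)/((-3108/1331) - 7) = 2703/1775.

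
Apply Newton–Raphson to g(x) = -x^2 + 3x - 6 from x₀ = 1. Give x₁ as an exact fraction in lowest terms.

5

g'(x) = -2x + 3.
g(1) = -4, g'(1) = 1, so x₁ = 1 - (-4)/1 = 5.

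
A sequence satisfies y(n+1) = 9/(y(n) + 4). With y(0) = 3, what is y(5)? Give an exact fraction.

y(1) = 9/(3 + 4) = 9/7.
y(2) = 9/(9/7 + 4) = 63/37.
y(3) = 9/(63/37 + 4) = 333/211.
y(4) = 9/(333/211 + 4) = 1899/1177.
y(5) = 9/(1899/1177 + 4) = 10593/6607.

10593/6607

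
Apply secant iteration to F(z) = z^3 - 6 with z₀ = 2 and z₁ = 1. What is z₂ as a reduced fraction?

F(2) = 2, F(1) = -5. z₂ = 1 - (-5)·(1 - 2)/((-5) - 2) = 12/7.

12/7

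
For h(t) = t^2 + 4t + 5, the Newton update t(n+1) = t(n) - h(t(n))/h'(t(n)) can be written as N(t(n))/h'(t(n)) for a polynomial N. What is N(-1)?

-4

h'(t) = 2t + 4.
N(t) = t·h'(t) - h(t) = t·(2t + 4) - (t^2 + 4t + 5) = t^2 - 5.
N(-1) = -4.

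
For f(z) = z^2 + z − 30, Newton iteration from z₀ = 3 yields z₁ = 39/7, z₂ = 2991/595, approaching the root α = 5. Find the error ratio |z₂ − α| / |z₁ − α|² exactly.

7/85

z₁ − α = 39/7 − 5 = 4/7, so |z₁ − α| = 4/7.
z₂ − α = 2991/595 − 5 = 16/595, so |z₂ − α| = 16/595.
|z₁ − α|² = 16/49.
Ratio = (16/595) / (16/49) = 7/85.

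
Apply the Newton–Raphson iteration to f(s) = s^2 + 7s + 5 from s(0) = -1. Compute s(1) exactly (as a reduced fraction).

f'(s) = 2s + 7.
f(-1) = -1, f'(-1) = 5, so s(1) = (-1) - (-1)/5 = -4/5.

-4/5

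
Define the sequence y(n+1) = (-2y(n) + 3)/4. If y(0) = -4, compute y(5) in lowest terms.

41/64

y(1) = (-2·(-4) + 3)/4 = 11/4.
y(2) = (-2·(11/4) + 3)/4 = -5/8.
y(3) = (-2·(-5/8) + 3)/4 = 17/16.
y(4) = (-2·(17/16) + 3)/4 = 7/32.
y(5) = (-2·(7/32) + 3)/4 = 41/64.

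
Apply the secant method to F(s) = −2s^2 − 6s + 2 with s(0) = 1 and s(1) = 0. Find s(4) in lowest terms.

56/185

F(1) = −6, F(0) = 2. s(2) = 0 − 2·(0 − 1)/(2 − (−6)) = 1/4.
F(0) = 2, F(1/4) = 3/8. s(3) = (1/4) − (3/8)·((1/4) − 0)/((3/8) − 2) = 4/13.
F(1/4) = 3/8, F(4/13) = −6/169. s(4) = (4/13) − (−6/169)·((4/13) − (1/4))/((−6/169) − (3/8)) = 56/185.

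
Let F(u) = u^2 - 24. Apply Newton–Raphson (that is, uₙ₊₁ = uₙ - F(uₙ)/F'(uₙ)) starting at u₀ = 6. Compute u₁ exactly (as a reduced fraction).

F'(u) = 2u.
F(6) = 12, F'(6) = 12, so u₁ = 6 - 12/12 = 5.

5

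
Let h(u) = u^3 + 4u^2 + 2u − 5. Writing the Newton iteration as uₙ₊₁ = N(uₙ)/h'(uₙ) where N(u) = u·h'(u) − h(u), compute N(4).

197

h'(u) = 3u^2 + 8u + 2.
N(u) = u·h'(u) − h(u) = u·(3u^2 + 8u + 2) − (u^3 + 4u^2 + 2u − 5) = 2u^3 + 4u^2 + 5.
N(4) = 197.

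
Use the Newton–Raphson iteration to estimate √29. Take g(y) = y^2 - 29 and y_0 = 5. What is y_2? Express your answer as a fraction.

727/135

g'(y) = 2y.
g(5) = -4, g'(5) = 10, so y_1 = 5 - (-4)/10 = 27/5.
g(27/5) = 4/25, g'(27/5) = 54/5, so y_2 = (27/5) - (4/25)/(54/5) = 727/135.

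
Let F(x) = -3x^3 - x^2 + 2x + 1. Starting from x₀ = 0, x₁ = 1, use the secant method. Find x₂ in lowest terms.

1/2

F(0) = 1, F(1) = -1. x₂ = 1 - (-1)·(1 - 0)/((-1) - 1) = 1/2.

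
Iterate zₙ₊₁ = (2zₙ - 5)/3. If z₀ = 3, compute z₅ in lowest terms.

z₁ = (2·3 - 5)/3 = 1/3.
z₂ = (2·(1/3) - 5)/3 = -13/9.
z₃ = (2·(-13/9) - 5)/3 = -71/27.
z₄ = (2·(-71/27) - 5)/3 = -277/81.
z₅ = (2·(-277/81) - 5)/3 = -959/243.

-959/243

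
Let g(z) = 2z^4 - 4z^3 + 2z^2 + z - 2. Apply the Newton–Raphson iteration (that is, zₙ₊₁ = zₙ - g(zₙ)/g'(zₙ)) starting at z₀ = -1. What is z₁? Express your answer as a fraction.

-18/23

g'(z) = 8z^3 - 12z^2 + 4z + 1.
g(-1) = 5, g'(-1) = -23, so z₁ = (-1) - 5/(-23) = -18/23.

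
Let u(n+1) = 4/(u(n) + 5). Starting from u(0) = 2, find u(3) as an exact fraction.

156/223

u(1) = 4/(2 + 5) = 4/7.
u(2) = 4/(4/7 + 5) = 28/39.
u(3) = 4/(28/39 + 5) = 156/223.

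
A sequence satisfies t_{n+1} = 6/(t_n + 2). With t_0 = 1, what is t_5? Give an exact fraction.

t_1 = 6/(1 + 2) = 2.
t_2 = 6/(2 + 2) = 3/2.
t_3 = 6/(3/2 + 2) = 12/7.
t_4 = 6/(12/7 + 2) = 21/13.
t_5 = 6/(21/13 + 2) = 78/47.

78/47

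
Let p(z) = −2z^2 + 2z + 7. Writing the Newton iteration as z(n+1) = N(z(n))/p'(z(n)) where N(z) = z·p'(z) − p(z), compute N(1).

−9

p'(z) = −4z + 2.
N(z) = z·p'(z) − p(z) = z·(−4z + 2) − (−2z^2 + 2z + 7) = −2z^2 − 7.
N(1) = −9.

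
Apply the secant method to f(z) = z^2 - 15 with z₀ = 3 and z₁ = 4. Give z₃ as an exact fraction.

213/55

f(3) = -6, f(4) = 1. z₂ = 4 - 1·(4 - 3)/(1 - (-6)) = 27/7.
f(4) = 1, f(27/7) = -6/49. z₃ = (27/7) - (-6/49)·((27/7) - 4)/((-6/49) - 1) = 213/55.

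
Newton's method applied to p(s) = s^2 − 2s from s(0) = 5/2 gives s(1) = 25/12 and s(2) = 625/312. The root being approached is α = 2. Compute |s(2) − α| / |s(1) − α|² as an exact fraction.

s(1) − α = 25/12 − 2 = 1/12, so |s(1) − α| = 1/12.
s(2) − α = 625/312 − 2 = 1/312, so |s(2) − α| = 1/312.
|s(1) − α|² = 1/144.
Ratio = (1/312) / (1/144) = 6/13.

6/13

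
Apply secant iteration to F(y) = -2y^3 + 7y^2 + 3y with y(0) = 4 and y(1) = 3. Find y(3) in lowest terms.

F(4) = -4, F(3) = 18. y(2) = 3 - 18·(3 - 4)/(18 - (-4)) = 42/11.
F(3) = 18, F(42/11) = 2898/1331. y(3) = (42/11) - (2898/1331)·((42/11) - 3)/((2898/1331) - 18) = 511/130.

511/130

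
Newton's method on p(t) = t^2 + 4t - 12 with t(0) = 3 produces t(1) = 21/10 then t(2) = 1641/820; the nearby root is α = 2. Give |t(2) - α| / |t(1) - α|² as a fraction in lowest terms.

5/41

t(1) - α = 21/10 - 2 = 1/10, so |t(1) - α| = 1/10.
t(2) - α = 1641/820 - 2 = 1/820, so |t(2) - α| = 1/820.
|t(1) - α|² = 1/100.
Ratio = (1/820) / (1/100) = 5/41.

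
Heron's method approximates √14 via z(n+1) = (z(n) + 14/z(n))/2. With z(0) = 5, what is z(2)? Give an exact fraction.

2921/780

z(1) = (5 + 14/5)/2 = 39/10.
z(2) = (39/10 + 14/(39/10))/2 = 2921/780.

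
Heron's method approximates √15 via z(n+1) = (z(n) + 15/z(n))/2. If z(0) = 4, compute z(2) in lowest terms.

1921/496

z(1) = (4 + 15/4)/2 = 31/8.
z(2) = (31/8 + 15/(31/8))/2 = 1921/496.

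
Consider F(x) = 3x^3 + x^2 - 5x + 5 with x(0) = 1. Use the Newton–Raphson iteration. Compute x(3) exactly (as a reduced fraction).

839/965

F'(x) = 9x^2 + 2x - 5.
F(1) = 4, F'(1) = 6, so x(1) = 1 - 4/6 = 1/3.
F(1/3) = 32/9, F'(1/3) = -10/3, so x(2) = (1/3) - (32/9)/(-10/3) = 7/5.
F(7/5) = 1024/125, F'(7/5) = 386/25, so x(3) = (7/5) - (1024/125)/(386/25) = 839/965.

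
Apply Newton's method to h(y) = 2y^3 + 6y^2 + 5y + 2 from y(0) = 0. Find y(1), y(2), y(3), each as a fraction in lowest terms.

h'(y) = 6y^2 + 12y + 5.
h(0) = 2, h'(0) = 5, so y(1) = 0 - 2/5 = -2/5.
h(-2/5) = 104/125, h'(-2/5) = 29/25, so y(2) = (-2/5) - (104/125)/(29/25) = -162/145.
h(-162/145) = 3396224/3048625, h'(-162/145) = -19291/21025, so y(3) = (-162/145) - (3396224/3048625)/(-19291/21025) = 271082/2797195.

y(1) = -2/5, y(2) = -162/145, y(3) = 271082/2797195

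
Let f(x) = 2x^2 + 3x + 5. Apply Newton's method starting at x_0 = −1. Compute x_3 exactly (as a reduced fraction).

−787/1455

f'(x) = 4x + 3.
f(−1) = 4, f'(−1) = −1, so x_1 = (−1) − 4/(−1) = 3.
f(3) = 32, f'(3) = 15, so x_2 = 3 − 32/15 = 13/15.
f(13/15) = 2048/225, f'(13/15) = 97/15, so x_3 = (13/15) − (2048/225)/(97/15) = −787/1455.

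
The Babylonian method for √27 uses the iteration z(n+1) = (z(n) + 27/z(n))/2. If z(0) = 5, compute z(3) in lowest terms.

z(1) = (5 + 27/5)/2 = 26/5.
z(2) = (26/5 + 27/(26/5))/2 = 1351/260.
z(3) = (1351/260 + 27/(1351/260))/2 = 3650401/702520.

3650401/702520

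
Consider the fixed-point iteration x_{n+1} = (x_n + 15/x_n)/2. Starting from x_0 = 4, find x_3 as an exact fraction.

x_1 = (4 + 15/4)/2 = 31/8.
x_2 = (31/8 + 15/(31/8))/2 = 1921/496.
x_3 = (1921/496 + 15/(1921/496))/2 = 7380481/1905632.

7380481/1905632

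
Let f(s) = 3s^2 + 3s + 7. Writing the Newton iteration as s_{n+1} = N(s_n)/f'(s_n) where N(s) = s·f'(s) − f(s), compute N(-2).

5

f'(s) = 6s + 3.
N(s) = s·f'(s) − f(s) = s·(6s + 3) − (3s^2 + 3s + 7) = 3s^2 − 7.
N(-2) = 5.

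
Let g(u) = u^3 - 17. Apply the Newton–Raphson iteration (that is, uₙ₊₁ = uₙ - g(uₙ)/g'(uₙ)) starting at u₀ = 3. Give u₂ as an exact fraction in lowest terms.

g'(u) = 3u^2.
g(3) = 10, g'(3) = 27, so u₁ = 3 - 10/27 = 71/27.
g(71/27) = 23300/19683, g'(71/27) = 5041/243, so u₂ = (71/27) - (23300/19683)/(5041/243) = 1050433/408321.

1050433/408321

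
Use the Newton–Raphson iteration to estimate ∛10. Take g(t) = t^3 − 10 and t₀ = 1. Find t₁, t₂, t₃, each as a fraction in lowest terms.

t₁ = 4, t₂ = 23/8, t₃ = 4909/2116

g'(t) = 3t^2.
g(1) = −9, g'(1) = 3, so t₁ = 1 − (−9)/3 = 4.
g(4) = 54, g'(4) = 48, so t₂ = 4 − 54/48 = 23/8.
g(23/8) = 7047/512, g'(23/8) = 1587/64, so t₃ = (23/8) − (7047/512)/(1587/64) = 4909/2116.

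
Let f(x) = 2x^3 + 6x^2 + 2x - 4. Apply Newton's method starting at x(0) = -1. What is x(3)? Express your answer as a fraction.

f'(x) = 6x^2 + 12x + 2.
f(-1) = -2, f'(-1) = -4, so x(1) = (-1) - (-2)/(-4) = -3/2.
f(-3/2) = -1/4, f'(-3/2) = -5/2, so x(2) = (-3/2) - (-1/4)/(-5/2) = -8/5.
f(-8/5) = -4/125, f'(-8/5) = -46/25, so x(3) = (-8/5) - (-4/125)/(-46/25) = -186/115.

-186/115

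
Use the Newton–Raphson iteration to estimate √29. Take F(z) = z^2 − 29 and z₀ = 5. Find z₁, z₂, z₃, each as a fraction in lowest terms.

F'(z) = 2z.
F(5) = −4, F'(5) = 10, so z₁ = 5 − (−4)/10 = 27/5.
F(27/5) = 4/25, F'(27/5) = 54/5, so z₂ = (27/5) − (4/25)/(54/5) = 727/135.
F(727/135) = 4/18225, F'(727/135) = 1454/135, so z₃ = (727/135) − (4/18225)/(1454/135) = 528527/98145.

z₁ = 27/5, z₂ = 727/135, z₃ = 528527/98145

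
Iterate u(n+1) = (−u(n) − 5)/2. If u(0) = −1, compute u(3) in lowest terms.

u(1) = (−(−1) − 5)/2 = −2.
u(2) = (−(−2) − 5)/2 = −3/2.
u(3) = (−(−3/2) − 5)/2 = −7/4.

−7/4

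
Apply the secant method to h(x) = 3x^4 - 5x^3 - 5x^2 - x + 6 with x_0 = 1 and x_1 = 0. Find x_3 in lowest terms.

h(1) = -2, h(0) = 6. x_2 = 0 - 6·(0 - 1)/(6 - (-2)) = 3/4.
h(0) = 6, h(3/4) = 327/256. x_3 = (3/4) - (327/256)·((3/4) - 0)/((327/256) - 6) = 384/403.

384/403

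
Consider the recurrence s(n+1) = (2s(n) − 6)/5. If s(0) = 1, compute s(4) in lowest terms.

s(1) = (2·1 − 6)/5 = −4/5.
s(2) = (2·(−4/5) − 6)/5 = −38/25.
s(3) = (2·(−38/25) − 6)/5 = −226/125.
s(4) = (2·(−226/125) − 6)/5 = −1202/625.

−1202/625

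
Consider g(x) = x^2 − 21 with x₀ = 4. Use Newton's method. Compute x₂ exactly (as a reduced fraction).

g'(x) = 2x.
g(4) = −5, g'(4) = 8, so x₁ = 4 − (−5)/8 = 37/8.
g(37/8) = 25/64, g'(37/8) = 37/4, so x₂ = (37/8) − (25/64)/(37/4) = 2713/592.

2713/592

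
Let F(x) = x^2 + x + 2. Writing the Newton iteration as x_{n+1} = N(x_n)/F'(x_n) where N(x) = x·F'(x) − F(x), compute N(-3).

7

F'(x) = 2x + 1.
N(x) = x·F'(x) − F(x) = x·(2x + 1) − (x^2 + x + 2) = x^2 − 2.
N(-3) = 7.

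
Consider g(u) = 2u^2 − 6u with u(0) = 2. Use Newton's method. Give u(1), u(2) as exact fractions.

g'(u) = 4u − 6.
g(2) = −4, g'(2) = 2, so u(1) = 2 − (−4)/2 = 4.
g(4) = 8, g'(4) = 10, so u(2) = 4 − 8/10 = 16/5.

u(1) = 4, u(2) = 16/5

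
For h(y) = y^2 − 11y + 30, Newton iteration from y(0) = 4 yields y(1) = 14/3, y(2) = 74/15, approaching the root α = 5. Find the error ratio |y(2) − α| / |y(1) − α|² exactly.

3/5

y(1) − α = 14/3 − 5 = −1/3, so |y(1) − α| = 1/3.
y(2) − α = 74/15 − 5 = −1/15, so |y(2) − α| = 1/15.
|y(1) − α|² = 1/9.
Ratio = (1/15) / (1/9) = 3/5.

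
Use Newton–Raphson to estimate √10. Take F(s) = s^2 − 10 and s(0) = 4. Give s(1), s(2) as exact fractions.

F'(s) = 2s.
F(4) = 6, F'(4) = 8, so s(1) = 4 − 6/8 = 13/4.
F(13/4) = 9/16, F'(13/4) = 13/2, so s(2) = (13/4) − (9/16)/(13/2) = 329/104.

s(1) = 13/4, s(2) = 329/104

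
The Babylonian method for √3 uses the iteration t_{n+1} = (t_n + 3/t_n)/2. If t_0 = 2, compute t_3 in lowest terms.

18817/10864

t_1 = (2 + 3/2)/2 = 7/4.
t_2 = (7/4 + 3/(7/4))/2 = 97/56.
t_3 = (97/56 + 3/(97/56))/2 = 18817/10864.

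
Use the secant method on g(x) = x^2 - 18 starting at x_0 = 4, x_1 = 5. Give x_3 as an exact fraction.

352/83

g(4) = -2, g(5) = 7. x_2 = 5 - 7·(5 - 4)/(7 - (-2)) = 38/9.
g(5) = 7, g(38/9) = -14/81. x_3 = (38/9) - (-14/81)·((38/9) - 5)/((-14/81) - 7) = 352/83.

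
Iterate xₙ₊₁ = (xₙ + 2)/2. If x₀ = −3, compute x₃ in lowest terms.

11/8

x₁ = ((−3) + 2)/2 = −1/2.
x₂ = ((−1/2) + 2)/2 = 3/4.
x₃ = ((3/4) + 2)/2 = 11/8.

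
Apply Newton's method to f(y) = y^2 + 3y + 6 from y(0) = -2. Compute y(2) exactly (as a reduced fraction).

-2/7

f'(y) = 2y + 3.
f(-2) = 4, f'(-2) = -1, so y(1) = (-2) - 4/(-1) = 2.
f(2) = 16, f'(2) = 7, so y(2) = 2 - 16/7 = -2/7.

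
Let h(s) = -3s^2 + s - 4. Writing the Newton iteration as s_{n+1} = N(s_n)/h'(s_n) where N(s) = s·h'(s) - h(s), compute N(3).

-23

h'(s) = -6s + 1.
N(s) = s·h'(s) - h(s) = s·(-6s + 1) - (-3s^2 + s - 4) = -3s^2 + 4.
N(3) = -23.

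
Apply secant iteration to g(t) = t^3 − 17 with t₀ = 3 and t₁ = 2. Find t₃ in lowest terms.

4709/1813

g(3) = 10, g(2) = −9. t₂ = 2 − (−9)·(2 − 3)/((−9) − 10) = 47/19.
g(2) = −9, g(47/19) = −12780/6859. t₃ = (47/19) − (−12780/6859)·((47/19) − 2)/((−12780/6859) − (−9)) = 4709/1813.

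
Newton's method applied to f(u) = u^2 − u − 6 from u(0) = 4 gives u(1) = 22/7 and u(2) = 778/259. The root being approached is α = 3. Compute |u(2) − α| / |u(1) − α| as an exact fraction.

u(1) − α = 22/7 − 3 = 1/7, so |u(1) − α| = 1/7.
u(2) − α = 778/259 − 3 = 1/259, so |u(2) − α| = 1/259.
Ratio = (1/259) / (1/7) = 1/37.

1/37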